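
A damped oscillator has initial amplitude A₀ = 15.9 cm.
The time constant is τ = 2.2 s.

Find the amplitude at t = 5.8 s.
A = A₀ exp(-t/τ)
A = A₀ exp(−t/τ) = 15.9×exp(−5.8/2.2) = 1.139 cm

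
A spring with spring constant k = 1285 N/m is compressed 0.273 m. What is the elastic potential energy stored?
PE = ½kx² = ½×1285×0.273² = 47.88 J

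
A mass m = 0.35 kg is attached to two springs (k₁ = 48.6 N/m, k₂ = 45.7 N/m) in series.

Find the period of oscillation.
k_eq = k₁k₂/(k₁+k₂) = 23.55 N/m
T = 2π√(m/k_eq) = 2π√(0.35/23.55) = 0.7659 s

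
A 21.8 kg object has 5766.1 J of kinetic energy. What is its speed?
KE = ½mv² → v = √(2KE/m) = √(2×5766.1/21.8) = 23.0 m/s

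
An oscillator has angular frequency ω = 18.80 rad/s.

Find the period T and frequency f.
T = 2π/ω = 2π/18.8 = 0.3342 s; f = ω/2π = 2.992 Hz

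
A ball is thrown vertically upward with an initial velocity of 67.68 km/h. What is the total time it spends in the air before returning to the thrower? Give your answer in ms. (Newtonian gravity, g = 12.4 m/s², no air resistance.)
t_total = 2v₀/g (with unit conversion) = 3032.0 ms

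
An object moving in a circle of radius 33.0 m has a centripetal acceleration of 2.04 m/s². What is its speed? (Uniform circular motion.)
v = √(a_c × r) = √(2.04 × 33.0) = 8.2 m/s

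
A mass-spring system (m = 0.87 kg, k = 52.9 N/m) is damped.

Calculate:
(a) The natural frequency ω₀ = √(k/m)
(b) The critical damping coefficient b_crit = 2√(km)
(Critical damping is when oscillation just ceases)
ω₀ = √(k/m) = √(52.9/0.87) = 7.798 rad/s
b_crit = 2√(km) = 2√(52.9×0.87) = 13.57 kg/s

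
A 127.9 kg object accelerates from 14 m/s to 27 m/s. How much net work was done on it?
W_net = ΔKE = ½m(v₂² − v₁²) = ½×127.9×(27² − 14²) = 34085.35 J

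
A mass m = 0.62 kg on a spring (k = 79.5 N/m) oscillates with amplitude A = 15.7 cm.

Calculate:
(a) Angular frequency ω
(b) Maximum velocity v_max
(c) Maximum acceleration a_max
ω = √(k/m) = √(79.5/0.62) = 11.32 rad/s
v_max = ωA = 11.32×0.157 = 1.778 m/s
a_max = ω²A = 11.32²×0.157 = 20.13 m/s²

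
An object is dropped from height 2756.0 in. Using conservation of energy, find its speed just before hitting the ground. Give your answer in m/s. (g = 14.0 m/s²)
mgh = ½mv² → v = √(2gh) = √(2×14.0×70) = 44.27 m/s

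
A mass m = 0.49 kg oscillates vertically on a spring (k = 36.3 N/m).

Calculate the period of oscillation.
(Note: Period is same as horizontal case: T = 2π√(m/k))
T = 2π√(m/k) = 2π√(0.49/36.3) = 0.73 s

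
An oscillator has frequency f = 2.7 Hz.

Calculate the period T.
T = 1/f = 1/2.7 = 0.3704 s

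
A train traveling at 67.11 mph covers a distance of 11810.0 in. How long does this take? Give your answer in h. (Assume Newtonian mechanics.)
t = d/v (with unit conversion) = 0.002777 h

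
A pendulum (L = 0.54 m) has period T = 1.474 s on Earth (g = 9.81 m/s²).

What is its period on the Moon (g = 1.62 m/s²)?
T = 2π√(L/g), so T_moon/T_earth = √(g_earth/g_moon)
T_moon = 2π√(0.54/1.62) = 3.628 s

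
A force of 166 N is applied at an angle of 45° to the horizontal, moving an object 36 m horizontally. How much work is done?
W = Fd cosθ = 166×36×cos(45°) = 4225.7 J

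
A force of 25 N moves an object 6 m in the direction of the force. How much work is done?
W = Fd = 25×6 = 150.0 J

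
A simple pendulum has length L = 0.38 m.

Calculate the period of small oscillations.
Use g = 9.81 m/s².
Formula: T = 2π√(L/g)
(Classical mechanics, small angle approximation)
T = 2π√(L/g) = 2π√(0.38/9.81) = 1.237 s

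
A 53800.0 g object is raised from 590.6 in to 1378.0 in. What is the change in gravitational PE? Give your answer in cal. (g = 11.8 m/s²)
ΔPE = mg(h₂ − h₁) = 53.8 kg × 11.8 m/s² × (35 − 15) m = 1.27e+04 J = 3035.0 cal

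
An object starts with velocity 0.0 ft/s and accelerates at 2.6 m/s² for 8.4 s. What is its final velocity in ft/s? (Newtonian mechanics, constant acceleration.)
v = v₀ + at (with unit conversion) = 71.65 ft/s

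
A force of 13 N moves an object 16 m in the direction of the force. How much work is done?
W = Fd = 13×16 = 208.0 J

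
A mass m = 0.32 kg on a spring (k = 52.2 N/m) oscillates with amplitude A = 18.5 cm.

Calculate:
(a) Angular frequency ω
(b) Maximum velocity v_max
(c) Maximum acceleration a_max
ω = √(k/m) = √(52.2/0.32) = 12.77 rad/s
v_max = ωA = 12.77×0.185 = 2.363 m/s
a_max = ω²A = 12.77²×0.185 = 30.18 m/s²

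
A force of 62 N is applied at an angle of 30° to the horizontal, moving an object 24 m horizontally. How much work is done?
W = Fd cosθ = 62×24×cos(30°) = 1288.6 J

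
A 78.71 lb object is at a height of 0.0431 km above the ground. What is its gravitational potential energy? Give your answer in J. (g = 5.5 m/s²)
PE = mgh = 35.7 kg × 5.5 m/s² × 43.1 m = 8463 J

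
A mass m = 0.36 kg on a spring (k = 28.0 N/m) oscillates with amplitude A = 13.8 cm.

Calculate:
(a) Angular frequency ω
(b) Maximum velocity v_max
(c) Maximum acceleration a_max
ω = √(k/m) = √(28.0/0.36) = 8.819 rad/s
v_max = ωA = 8.819×0.138 = 1.217 m/s
a_max = ω²A = 8.819²×0.138 = 10.73 m/s²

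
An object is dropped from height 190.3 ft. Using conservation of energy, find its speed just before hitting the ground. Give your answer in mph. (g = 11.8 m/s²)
mgh = ½mv² → v = √(2gh) = √(2×11.8×58) = 37 m/s = 82.76 mph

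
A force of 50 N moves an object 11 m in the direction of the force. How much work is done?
W = Fd = 50×11 = 550.0 J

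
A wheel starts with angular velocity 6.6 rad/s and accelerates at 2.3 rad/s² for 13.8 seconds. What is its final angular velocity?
ω = ω₀ + αt = 6.6 + 2.3 × 13.8 = 38.34 rad/s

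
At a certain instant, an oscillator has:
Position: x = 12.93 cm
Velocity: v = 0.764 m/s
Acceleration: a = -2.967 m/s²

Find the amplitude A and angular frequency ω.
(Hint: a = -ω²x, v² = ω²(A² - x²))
a = −ω²x → ω = √(|a|/x) = √(2.967/0.1293) = 4.79 rad/s
v² = ω²(A² − x²) → A = √(x² + v²/ω²) = √(0.1293² + 0.764²/4.79²) = 0.2053 m = 20.53 cm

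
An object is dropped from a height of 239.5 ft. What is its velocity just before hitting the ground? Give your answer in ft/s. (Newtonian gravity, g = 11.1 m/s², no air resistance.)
v = √(2gh) (with unit conversion) = 132.1 ft/s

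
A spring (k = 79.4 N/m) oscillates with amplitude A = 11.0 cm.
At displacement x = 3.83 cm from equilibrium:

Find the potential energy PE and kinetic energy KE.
E_total = ½kA² = ½×79.4×(0.11)² = 0.4804 J
PE = ½kx² = ½×79.4×(0.0383)² = 0.05824 J
KE = E_total − PE = 0.4221 J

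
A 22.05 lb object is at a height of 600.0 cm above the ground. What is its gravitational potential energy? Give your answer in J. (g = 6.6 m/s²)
PE = mgh = 10 kg × 6.6 m/s² × 6 m = 396.1 J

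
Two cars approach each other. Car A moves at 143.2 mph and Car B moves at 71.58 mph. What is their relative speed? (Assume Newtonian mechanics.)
v_rel = v_A + v_B = 143.2 + 71.58 = 214.8 mph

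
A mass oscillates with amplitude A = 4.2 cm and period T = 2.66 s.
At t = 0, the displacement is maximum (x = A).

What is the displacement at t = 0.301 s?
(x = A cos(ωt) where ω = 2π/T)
ω = 2π/T = 2π/2.66 = 2.362 rad/s
x = A cos(ωt) = 4.2×cos(2.362×0.301) = 3.182 cm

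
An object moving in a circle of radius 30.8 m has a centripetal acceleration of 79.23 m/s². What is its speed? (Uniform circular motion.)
v = √(a_c × r) = √(79.23 × 30.8) = 49.4 m/s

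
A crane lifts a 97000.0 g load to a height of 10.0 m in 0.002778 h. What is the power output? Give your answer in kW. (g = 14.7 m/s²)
W = mgh = 97×14.7×10 = 1.426e+04 J
P = W/t = 1.426e+04/10 = 1426 W = 1.426 kW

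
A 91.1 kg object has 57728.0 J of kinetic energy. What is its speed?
KE = ½mv² → v = √(2KE/m) = √(2×57728.0/91.1) = 35.6 m/s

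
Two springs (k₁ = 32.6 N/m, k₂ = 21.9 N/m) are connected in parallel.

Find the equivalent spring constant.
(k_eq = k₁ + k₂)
k_eq = k₁ + k₂ = 32.6 + 21.9 = 54.5 N/m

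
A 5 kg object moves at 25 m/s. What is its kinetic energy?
KE = ½mv² = ½×5×25² = 1562.5 J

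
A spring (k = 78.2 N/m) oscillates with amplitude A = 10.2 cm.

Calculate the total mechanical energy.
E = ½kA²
E = ½kA² = ½×78.2×(0.102)² = 0.4068 J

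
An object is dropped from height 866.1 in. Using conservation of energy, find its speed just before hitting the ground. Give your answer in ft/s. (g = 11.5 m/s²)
mgh = ½mv² → v = √(2gh) = √(2×11.5×22) = 22.49 m/s = 73.8 ft/s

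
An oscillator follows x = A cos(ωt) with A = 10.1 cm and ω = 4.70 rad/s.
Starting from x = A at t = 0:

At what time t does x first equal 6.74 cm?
cos(ωt) = x/A = 6.74/10.1 = 0.6673
ωt = arccos(0.6673) = 0.8402 rad
t = 0.8402/4.7 = 0.1788 s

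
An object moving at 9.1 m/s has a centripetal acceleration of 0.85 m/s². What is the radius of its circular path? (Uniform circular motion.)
r = v²/a_c = 9.1²/0.85 = 97.42 m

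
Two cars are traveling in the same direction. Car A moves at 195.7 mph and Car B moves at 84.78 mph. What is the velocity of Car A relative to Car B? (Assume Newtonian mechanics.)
v_rel = v_A - v_B = 195.7 - 84.78 = 110.9 mph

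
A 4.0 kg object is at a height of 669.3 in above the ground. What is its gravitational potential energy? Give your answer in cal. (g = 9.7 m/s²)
PE = mgh = 4 kg × 9.7 m/s² × 17 m = 659.6 J = 157.7 cal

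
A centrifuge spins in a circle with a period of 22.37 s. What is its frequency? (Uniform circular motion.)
f = 1/T = 1/22.37 = 0.0447 Hz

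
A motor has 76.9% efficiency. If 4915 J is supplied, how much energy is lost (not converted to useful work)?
W_out = η × W_in = 0.769×4915 = 3779.6 J
W_lost = W_in − W_out = 4915 − 3779.6 = 1135.4 J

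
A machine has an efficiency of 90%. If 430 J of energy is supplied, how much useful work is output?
W_out = η × W_in = 0.9 × 430 = 387.0 J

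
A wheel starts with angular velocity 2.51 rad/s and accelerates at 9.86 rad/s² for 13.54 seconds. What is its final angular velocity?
ω = ω₀ + αt = 2.51 + 9.86 × 13.54 = 136.01 rad/s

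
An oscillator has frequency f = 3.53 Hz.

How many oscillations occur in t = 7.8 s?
n = f×t = 3.53×7.8 = 27.53 oscillations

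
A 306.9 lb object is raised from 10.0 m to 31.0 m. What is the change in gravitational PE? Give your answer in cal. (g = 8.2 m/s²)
ΔPE = mg(h₂ − h₁) = 139.2 kg × 8.2 m/s² × (31 − 10) m = 2.397e+04 J = 5729.0 cal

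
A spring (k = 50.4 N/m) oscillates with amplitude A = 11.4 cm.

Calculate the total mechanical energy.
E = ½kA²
E = ½kA² = ½×50.4×(0.114)² = 0.3275 J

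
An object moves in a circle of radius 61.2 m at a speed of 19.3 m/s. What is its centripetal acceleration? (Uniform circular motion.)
a_c = v²/r = 19.3²/61.2 = 372.49/61.2 = 6.09 m/s²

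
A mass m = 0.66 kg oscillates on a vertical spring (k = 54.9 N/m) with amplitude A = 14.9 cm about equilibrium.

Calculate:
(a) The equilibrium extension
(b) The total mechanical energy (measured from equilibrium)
x_eq = mg/k = 0.66×9.81/54.9 = 0.1179 m = 11.79 cm
E = ½kA² = ½×54.9×(0.149)² = 0.6094 J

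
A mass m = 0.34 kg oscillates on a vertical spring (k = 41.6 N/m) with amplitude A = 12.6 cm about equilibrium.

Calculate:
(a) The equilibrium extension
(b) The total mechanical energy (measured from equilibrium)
x_eq = mg/k = 0.34×9.81/41.6 = 0.08018 m = 8.018 cm
E = ½kA² = ½×41.6×(0.126)² = 0.3302 J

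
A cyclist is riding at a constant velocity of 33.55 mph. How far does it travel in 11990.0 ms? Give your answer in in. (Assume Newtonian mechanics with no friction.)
d = vt (with unit conversion) = 7080.0 in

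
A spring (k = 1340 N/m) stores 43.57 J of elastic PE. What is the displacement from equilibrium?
PE = ½kx² → x = √(2PE/k) = √(2×43.57/1340) = 0.255 m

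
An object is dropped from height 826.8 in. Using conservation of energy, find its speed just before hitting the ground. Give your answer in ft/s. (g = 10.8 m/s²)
mgh = ½mv² → v = √(2gh) = √(2×10.8×21) = 21.3 m/s = 69.88 ft/s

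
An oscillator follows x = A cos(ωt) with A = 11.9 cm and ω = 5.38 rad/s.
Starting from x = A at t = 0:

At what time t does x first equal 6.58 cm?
cos(ωt) = x/A = 6.58/11.9 = 0.5529
ωt = arccos(0.5529) = 0.9849 rad
t = 0.9849/5.38 = 0.1831 s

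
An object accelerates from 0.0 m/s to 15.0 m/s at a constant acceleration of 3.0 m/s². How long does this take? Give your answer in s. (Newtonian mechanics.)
t = (v - v₀)/a = 5.0 s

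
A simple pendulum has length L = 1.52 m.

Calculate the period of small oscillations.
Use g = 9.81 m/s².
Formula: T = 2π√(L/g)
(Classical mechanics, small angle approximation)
T = 2π√(L/g) = 2π√(1.52/9.81) = 2.473 s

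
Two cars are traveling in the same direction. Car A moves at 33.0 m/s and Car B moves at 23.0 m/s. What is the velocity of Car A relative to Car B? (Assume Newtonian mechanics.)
v_rel = v_A - v_B = 33.0 - 23.0 = 10.0 m/s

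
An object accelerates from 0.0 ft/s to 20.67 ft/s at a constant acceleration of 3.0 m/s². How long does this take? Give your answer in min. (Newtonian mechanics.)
t = (v - v₀)/a (with unit conversion) = 0.035 min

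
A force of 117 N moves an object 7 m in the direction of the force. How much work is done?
W = Fd = 117×7 = 819.0 J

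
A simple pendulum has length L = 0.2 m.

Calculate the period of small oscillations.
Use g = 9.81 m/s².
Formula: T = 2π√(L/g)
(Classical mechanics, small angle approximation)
T = 2π√(L/g) = 2π√(0.2/9.81) = 0.8971 s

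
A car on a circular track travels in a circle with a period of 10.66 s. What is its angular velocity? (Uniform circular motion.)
ω = 2π/T = 2π/10.66 = 0.5894 rad/s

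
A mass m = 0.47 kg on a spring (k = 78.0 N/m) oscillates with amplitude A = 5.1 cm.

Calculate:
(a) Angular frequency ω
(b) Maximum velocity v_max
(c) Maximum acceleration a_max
ω = √(k/m) = √(78.0/0.47) = 12.88 rad/s
v_max = ωA = 12.88×0.051 = 0.657 m/s
a_max = ω²A = 12.88²×0.051 = 8.464 m/s²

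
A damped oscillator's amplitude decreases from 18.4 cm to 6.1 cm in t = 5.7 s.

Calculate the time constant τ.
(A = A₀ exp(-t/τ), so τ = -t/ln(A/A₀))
A/A₀ = 6.1/18.4 = 0.3315; ln(A/A₀) = -1.104
τ = −t/ln(A/A₀) = −5.7/-1.104 = 5.163 s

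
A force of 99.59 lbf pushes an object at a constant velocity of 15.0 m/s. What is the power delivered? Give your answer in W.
P = Fv = 443 N × 15 m/s = 6645 W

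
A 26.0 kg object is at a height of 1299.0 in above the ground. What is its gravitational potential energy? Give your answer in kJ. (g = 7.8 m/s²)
PE = mgh = 26 kg × 7.8 m/s² × 32.99 m = 6691 J = 6.691 kJ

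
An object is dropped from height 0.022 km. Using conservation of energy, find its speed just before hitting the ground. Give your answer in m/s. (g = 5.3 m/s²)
mgh = ½mv² → v = √(2gh) = √(2×5.3×22) = 15.27 m/s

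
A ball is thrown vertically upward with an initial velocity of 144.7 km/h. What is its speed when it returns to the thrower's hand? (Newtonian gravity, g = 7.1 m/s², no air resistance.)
By conservation of energy, the ball returns at the same speed = 144.7 km/h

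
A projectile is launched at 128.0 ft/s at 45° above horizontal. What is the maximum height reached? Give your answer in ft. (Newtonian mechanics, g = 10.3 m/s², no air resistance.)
H = v₀²sin²(θ)/(2g) (with unit conversion) = 121.2 ft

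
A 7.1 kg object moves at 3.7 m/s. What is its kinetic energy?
KE = ½mv² = ½×7.1×3.7² = 48.5995 J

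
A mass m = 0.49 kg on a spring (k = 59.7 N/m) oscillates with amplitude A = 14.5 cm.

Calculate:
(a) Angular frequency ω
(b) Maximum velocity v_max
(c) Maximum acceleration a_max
ω = √(k/m) = √(59.7/0.49) = 11.04 rad/s
v_max = ωA = 11.04×0.145 = 1.601 m/s
a_max = ω²A = 11.04²×0.145 = 17.67 m/s²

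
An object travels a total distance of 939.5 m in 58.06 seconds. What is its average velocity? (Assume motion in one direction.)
v_avg = Δd / Δt = 939.5 / 58.06 = 16.18 m/s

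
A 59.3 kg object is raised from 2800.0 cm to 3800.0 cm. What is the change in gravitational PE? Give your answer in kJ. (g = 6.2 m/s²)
ΔPE = mg(h₂ − h₁) = 59.3 kg × 6.2 m/s² × (38 − 28) m = 3677 J = 3.677 kJ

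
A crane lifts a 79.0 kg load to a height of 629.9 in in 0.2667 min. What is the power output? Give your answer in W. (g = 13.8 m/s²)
W = mgh = 79×13.8×16 = 1.744e+04 J
P = W/t = 1.744e+04/16 = 1090 W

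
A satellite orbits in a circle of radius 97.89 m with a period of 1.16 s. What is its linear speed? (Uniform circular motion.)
v = 2πr/T = 2π×97.89/1.16 = 530.23 m/s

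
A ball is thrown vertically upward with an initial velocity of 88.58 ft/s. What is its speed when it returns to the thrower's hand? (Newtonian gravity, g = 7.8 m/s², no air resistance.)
By conservation of energy, the ball returns at the same speed = 88.58 ft/s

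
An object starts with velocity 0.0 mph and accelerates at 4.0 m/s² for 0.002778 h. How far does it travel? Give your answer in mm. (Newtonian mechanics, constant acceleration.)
d = v₀t + ½at² (with unit conversion) = 200000.0 mm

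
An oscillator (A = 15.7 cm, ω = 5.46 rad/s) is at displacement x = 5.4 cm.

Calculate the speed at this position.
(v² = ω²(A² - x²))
v = ω√(A² − x²) = 5.46×√(0.157² − 0.054²) = 0.8049 m/s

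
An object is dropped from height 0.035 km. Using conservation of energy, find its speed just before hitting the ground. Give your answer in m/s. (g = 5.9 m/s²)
mgh = ½mv² → v = √(2gh) = √(2×5.9×35) = 20.32 m/s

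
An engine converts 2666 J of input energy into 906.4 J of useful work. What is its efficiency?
η = W_out/W_in = 906.4/2666 = 0.34 = 34.0%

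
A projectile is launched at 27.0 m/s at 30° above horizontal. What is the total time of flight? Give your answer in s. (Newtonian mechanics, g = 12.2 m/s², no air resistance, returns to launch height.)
T = 2v₀sin(θ)/g = 2.213 s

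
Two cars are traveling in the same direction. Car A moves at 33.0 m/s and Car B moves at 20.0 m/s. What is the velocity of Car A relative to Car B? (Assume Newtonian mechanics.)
v_rel = v_A - v_B = 33.0 - 20.0 = 13.0 m/s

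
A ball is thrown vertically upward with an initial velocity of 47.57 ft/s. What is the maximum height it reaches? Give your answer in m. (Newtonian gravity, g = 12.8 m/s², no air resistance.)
h_max = v₀²/(2g) (with unit conversion) = 8.212 m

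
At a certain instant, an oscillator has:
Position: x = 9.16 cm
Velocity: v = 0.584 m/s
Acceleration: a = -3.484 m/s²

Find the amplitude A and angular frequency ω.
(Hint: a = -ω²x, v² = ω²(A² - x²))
a = −ω²x → ω = √(|a|/x) = √(3.484/0.0916) = 6.167 rad/s
v² = ω²(A² − x²) → A = √(x² + v²/ω²) = √(0.0916² + 0.584²/6.167²) = 0.1317 m = 13.17 cm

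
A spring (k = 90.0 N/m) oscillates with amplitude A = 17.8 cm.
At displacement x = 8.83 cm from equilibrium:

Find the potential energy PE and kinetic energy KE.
E_total = ½kA² = ½×90.0×(0.178)² = 1.426 J
PE = ½kx² = ½×90.0×(0.0883)² = 0.3509 J
KE = E_total − PE = 1.075 J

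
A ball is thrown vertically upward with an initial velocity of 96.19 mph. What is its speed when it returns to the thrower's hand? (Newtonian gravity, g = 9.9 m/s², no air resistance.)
By conservation of energy, the ball returns at the same speed = 96.19 mph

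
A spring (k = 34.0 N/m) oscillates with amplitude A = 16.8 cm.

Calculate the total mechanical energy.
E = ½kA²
E = ½kA² = ½×34.0×(0.168)² = 0.4798 J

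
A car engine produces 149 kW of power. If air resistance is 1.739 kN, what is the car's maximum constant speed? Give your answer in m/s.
P = Fv → v = P/F = 149000 W / 1739 N = 85.68 m/s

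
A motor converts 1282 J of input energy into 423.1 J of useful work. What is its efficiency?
η = W_out/W_in = 423.1/1282 = 0.33 = 33.0%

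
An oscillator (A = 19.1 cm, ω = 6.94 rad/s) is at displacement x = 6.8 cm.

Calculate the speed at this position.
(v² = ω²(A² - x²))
v = ω√(A² − x²) = 6.94×√(0.191² − 0.068²) = 1.239 m/s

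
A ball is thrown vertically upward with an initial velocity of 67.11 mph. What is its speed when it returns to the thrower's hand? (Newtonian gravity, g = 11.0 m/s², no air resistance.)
By conservation of energy, the ball returns at the same speed = 67.11 mph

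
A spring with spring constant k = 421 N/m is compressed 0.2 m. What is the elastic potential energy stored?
PE = ½kx² = ½×421×0.2² = 8.42 J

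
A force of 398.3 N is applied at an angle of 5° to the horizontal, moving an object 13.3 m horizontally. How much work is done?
W = Fd cosθ = 398.3×13.3×cos(5°) = 5277.2 J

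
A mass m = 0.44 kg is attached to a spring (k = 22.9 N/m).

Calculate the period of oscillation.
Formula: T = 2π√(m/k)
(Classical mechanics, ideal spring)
T = 2π√(m/k) = 2π√(0.44/22.9) = 0.8709 s; f = 1/T = 1.148 Hz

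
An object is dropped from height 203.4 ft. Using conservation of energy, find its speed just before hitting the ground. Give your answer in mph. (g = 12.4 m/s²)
mgh = ½mv² → v = √(2gh) = √(2×12.4×62) = 39.21 m/s = 87.71 mph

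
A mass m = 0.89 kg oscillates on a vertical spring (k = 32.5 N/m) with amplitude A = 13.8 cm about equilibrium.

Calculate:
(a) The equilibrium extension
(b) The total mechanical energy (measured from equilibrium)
x_eq = mg/k = 0.89×9.81/32.5 = 0.2686 m = 26.86 cm
E = ½kA² = ½×32.5×(0.138)² = 0.3095 J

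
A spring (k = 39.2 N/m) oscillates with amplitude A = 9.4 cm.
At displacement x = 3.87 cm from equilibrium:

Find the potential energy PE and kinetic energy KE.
E_total = ½kA² = ½×39.2×(0.094)² = 0.1732 J
PE = ½kx² = ½×39.2×(0.0387)² = 0.02935 J
KE = E_total − PE = 0.1438 J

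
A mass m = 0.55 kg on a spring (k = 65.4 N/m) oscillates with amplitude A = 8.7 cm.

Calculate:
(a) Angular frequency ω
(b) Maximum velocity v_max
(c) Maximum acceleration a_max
ω = √(k/m) = √(65.4/0.55) = 10.9 rad/s
v_max = ωA = 10.9×0.087 = 0.9487 m/s
a_max = ω²A = 10.9²×0.087 = 10.35 m/s²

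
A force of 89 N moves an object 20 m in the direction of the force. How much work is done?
W = Fd = 89×20 = 1780.0 J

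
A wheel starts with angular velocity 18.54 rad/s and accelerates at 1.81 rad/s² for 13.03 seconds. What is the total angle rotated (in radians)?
θ = ω₀t + ½αt² = 18.54×13.03 + ½×1.81×13.03² = 395.23 rad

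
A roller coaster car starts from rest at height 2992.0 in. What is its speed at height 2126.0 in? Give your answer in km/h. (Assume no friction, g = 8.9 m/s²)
mgh₁ = ½mv₂² + mgh₂ → v₂ = √(2g(h₁−h₂)) = √(2×8.9×(76−54)) = 19.79 m/s = 71.23 km/h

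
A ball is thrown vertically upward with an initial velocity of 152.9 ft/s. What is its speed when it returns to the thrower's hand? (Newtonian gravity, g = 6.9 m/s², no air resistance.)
By conservation of energy, the ball returns at the same speed = 152.9 ft/s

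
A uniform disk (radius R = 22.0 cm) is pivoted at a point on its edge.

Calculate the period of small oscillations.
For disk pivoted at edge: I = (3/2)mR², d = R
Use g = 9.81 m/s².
I/m = (3/2)R² = 0.0726 m²; d = R = 0.22 m
T = 2π√((3/2)R²/(gR)) = 2π√(3R/(2g)) = 1.152 s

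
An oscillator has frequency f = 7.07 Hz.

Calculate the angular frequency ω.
ω = 2πf = 2π×7.07 = 44.42 rad/s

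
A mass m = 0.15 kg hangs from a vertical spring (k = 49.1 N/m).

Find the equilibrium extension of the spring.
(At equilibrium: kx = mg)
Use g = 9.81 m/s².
x_eq = mg/k = 0.15×9.81/49.1 = 0.02997 m = 2.997 cm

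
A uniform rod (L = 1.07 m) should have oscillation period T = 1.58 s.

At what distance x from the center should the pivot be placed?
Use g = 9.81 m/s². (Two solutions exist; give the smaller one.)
T = 2π√((L²/12 + x²)/(gx)). Let c = T²g/(4π²) = 0.6203.
x² − cx + L²/12 = 0 → x = (c − √(c² − L²/3))/2 = 0.282 m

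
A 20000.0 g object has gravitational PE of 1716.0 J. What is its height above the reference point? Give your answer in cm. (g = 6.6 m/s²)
PE = mgh → h = PE/(mg) = 1716 J / (20 kg × 6.6 m/s²) = 13 m = 1300.0 cm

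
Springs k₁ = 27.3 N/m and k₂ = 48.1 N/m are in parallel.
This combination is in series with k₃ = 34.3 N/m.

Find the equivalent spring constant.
k₁₂ = k₁ + k₂ = 75.4 N/m (parallel)
1/k_eq = 1/k₁₂ + 1/k₃ → k_eq = 23.58 N/m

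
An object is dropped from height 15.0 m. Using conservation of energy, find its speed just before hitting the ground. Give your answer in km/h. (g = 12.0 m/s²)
mgh = ½mv² → v = √(2gh) = √(2×12.0×15) = 18.97 m/s = 68.31 km/h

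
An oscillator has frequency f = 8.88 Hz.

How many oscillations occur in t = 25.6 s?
n = f×t = 8.88×25.6 = 227.3 oscillations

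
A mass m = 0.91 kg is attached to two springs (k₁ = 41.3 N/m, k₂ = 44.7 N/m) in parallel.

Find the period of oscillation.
k_eq = k₁+k₂ = 86 N/m
T = 2π√(m/k_eq) = 2π√(0.91/86) = 0.6463 s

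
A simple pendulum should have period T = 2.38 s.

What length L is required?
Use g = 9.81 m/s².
T = 2π√(L/g) → L = g(T/2π)² = 9.81×(2.38/2π)² = 1.408 m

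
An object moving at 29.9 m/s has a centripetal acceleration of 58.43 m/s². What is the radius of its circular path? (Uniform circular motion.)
r = v²/a_c = 29.9²/58.43 = 15.3 m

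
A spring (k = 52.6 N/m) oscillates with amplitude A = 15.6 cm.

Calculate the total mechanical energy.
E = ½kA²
E = ½kA² = ½×52.6×(0.156)² = 0.64 J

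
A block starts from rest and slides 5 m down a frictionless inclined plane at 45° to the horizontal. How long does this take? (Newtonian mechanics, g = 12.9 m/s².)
a = g sin(θ) = 12.9 × sin(45°) = 9.12 m/s²
t = √(2d/a) = √(2 × 5 / 9.12) = 1.05 s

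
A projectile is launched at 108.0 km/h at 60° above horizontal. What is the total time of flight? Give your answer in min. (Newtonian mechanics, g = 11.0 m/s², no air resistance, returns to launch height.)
T = 2v₀sin(θ)/g (with unit conversion) = 0.07873 min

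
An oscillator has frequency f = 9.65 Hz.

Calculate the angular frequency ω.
ω = 2πf = 2π×9.65 = 60.63 rad/s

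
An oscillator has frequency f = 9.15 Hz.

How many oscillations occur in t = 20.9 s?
n = f×t = 9.15×20.9 = 191.2 oscillations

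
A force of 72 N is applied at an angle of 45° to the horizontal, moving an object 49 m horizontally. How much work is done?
W = Fd cosθ = 72×49×cos(45°) = 2494.7 J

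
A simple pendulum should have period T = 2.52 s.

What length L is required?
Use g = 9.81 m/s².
T = 2π√(L/g) → L = g(T/2π)² = 9.81×(2.52/2π)² = 1.578 m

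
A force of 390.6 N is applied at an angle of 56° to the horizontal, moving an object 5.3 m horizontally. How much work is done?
W = Fd cosθ = 390.6×5.3×cos(56°) = 1157.6 J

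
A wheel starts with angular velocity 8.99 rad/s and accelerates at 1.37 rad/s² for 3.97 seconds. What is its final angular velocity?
ω = ω₀ + αt = 8.99 + 1.37 × 3.97 = 14.43 rad/s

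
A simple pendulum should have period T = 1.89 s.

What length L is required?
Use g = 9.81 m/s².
T = 2π√(L/g) → L = g(T/2π)² = 9.81×(1.89/2π)² = 0.8876 m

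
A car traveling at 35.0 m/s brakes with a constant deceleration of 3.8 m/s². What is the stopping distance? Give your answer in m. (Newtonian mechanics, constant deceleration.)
d = v₀² / (2a) = 161.2 m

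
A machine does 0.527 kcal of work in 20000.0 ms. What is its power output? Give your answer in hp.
P = W/t = 2205 J / 20 s = 110.2 W = 0.1478 hp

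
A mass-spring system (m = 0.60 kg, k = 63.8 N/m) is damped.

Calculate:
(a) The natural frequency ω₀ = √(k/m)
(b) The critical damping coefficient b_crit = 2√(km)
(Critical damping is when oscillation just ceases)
ω₀ = √(k/m) = √(63.8/0.6) = 10.31 rad/s
b_crit = 2√(km) = 2√(63.8×0.6) = 12.37 kg/s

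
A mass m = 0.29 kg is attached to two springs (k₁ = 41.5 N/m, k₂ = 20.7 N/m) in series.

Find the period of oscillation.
k_eq = k₁k₂/(k₁+k₂) = 13.81 N/m
T = 2π√(m/k_eq) = 2π√(0.29/13.81) = 0.9105 s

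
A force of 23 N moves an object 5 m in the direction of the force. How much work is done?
W = Fd = 23×5 = 115.0 J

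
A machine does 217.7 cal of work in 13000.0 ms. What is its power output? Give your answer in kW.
P = W/t = 910.9 J / 13 s = 70.07 W = 0.07007 kW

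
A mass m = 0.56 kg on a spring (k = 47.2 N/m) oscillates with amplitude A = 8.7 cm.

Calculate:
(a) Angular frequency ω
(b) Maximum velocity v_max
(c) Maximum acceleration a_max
ω = √(k/m) = √(47.2/0.56) = 9.181 rad/s
v_max = ωA = 9.181×0.087 = 0.7987 m/s
a_max = ω²A = 9.181²×0.087 = 7.333 m/s²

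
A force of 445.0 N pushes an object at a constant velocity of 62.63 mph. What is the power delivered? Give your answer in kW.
P = Fv = 445 N × 28 m/s = 1.246e+04 W = 12.46 kW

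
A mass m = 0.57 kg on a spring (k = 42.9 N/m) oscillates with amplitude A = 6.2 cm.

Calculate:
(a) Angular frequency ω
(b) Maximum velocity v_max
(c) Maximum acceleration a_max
ω = √(k/m) = √(42.9/0.57) = 8.675 rad/s
v_max = ωA = 8.675×0.062 = 0.5379 m/s
a_max = ω²A = 8.675²×0.062 = 4.666 m/s²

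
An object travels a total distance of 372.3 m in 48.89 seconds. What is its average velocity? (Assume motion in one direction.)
v_avg = Δd / Δt = 372.3 / 48.89 = 7.62 m/s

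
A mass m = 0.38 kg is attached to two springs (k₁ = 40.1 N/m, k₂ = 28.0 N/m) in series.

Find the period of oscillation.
k_eq = k₁k₂/(k₁+k₂) = 16.49 N/m
T = 2π√(m/k_eq) = 2π√(0.38/16.49) = 0.9539 s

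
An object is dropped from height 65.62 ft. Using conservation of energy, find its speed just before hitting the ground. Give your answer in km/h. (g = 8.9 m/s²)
mgh = ½mv² → v = √(2gh) = √(2×8.9×20) = 18.87 m/s = 67.93 km/h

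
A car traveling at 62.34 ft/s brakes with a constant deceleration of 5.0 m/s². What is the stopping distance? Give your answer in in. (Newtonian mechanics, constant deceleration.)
d = v₀² / (2a) (with unit conversion) = 1421.0 in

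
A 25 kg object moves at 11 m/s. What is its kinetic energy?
KE = ½mv² = ½×25×11² = 1512.5 J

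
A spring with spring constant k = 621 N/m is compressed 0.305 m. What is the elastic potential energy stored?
PE = ½kx² = ½×621×0.305² = 28.88 J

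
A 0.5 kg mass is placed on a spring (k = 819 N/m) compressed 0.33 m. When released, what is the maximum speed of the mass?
½kx² = ½mv² → v = x√(k/m) = 0.33×√(819/0.5) = 13.36 m/s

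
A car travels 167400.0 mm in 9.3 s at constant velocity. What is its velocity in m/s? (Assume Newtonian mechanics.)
v = d/t (with unit conversion) = 18.0 m/s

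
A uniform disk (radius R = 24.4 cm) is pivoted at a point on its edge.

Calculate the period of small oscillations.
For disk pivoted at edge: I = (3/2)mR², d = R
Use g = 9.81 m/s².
I/m = (3/2)R² = 0.0893 m²; d = R = 0.244 m
T = 2π√((3/2)R²/(gR)) = 2π√(3R/(2g)) = 1.214 s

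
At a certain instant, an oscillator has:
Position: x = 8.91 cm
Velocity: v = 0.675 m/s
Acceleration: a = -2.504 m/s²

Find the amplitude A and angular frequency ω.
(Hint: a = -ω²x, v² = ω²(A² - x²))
a = −ω²x → ω = √(|a|/x) = √(2.504/0.0891) = 5.301 rad/s
v² = ω²(A² − x²) → A = √(x² + v²/ω²) = √(0.0891² + 0.675²/5.301²) = 0.1554 m = 15.54 cm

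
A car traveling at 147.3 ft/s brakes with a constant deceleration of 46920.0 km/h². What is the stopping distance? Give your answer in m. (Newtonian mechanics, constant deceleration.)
d = v₀² / (2a) (with unit conversion) = 278.4 m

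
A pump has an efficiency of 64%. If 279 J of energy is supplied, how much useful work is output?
W_out = η × W_in = 0.64 × 279 = 178.56 J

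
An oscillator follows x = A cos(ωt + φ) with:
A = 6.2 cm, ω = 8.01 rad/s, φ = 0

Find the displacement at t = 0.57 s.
x = A cos(ωt + φ) = 6.2×cos(8.01×0.57 + 0) = -0.9062 cm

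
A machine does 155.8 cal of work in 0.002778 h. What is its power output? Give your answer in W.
P = W/t = 651.9 J / 10 s = 65.18 W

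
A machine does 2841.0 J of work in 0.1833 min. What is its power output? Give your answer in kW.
P = W/t = 2841 J / 11 s = 258.3 W = 0.2583 kW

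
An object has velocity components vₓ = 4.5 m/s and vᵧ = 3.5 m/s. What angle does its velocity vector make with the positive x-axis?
θ = arctan(vᵧ/vₓ) = arctan(3.5/4.5) = 37.87°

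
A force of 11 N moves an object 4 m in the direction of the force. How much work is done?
W = Fd = 11×4 = 44.0 J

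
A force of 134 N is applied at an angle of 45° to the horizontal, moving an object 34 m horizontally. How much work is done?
W = Fd cosθ = 134×34×cos(45°) = 3221.6 J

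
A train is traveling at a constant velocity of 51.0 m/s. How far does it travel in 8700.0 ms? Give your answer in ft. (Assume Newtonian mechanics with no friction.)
d = vt (with unit conversion) = 1456.0 ft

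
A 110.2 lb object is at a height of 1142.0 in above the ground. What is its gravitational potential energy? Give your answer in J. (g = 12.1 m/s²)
PE = mgh = 49.99 kg × 12.1 m/s² × 29.01 m = 1.754e+04 J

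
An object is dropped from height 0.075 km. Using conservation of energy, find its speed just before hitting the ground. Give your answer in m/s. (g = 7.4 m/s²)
mgh = ½mv² → v = √(2gh) = √(2×7.4×75) = 33.32 m/s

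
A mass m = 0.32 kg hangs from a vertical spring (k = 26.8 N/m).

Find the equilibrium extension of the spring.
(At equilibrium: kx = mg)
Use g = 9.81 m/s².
x_eq = mg/k = 0.32×9.81/26.8 = 0.1171 m = 11.71 cm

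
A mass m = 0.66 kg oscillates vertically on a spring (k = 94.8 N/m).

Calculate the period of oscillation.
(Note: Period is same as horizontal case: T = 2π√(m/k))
T = 2π√(m/k) = 2π√(0.66/94.8) = 0.5243 s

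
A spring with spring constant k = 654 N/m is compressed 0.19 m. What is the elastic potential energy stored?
PE = ½kx² = ½×654×0.19² = 11.8 J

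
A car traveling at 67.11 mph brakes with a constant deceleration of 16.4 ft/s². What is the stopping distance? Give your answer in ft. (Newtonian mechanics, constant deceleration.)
d = v₀² / (2a) (with unit conversion) = 295.4 ft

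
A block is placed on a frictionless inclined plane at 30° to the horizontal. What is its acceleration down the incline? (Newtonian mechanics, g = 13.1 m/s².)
a = g sin(θ) = 13.1 × sin(30°) = 13.1 × 0.5 = 6.55 m/s²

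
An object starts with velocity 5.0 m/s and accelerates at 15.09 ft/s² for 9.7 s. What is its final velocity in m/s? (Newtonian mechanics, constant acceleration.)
v = v₀ + at (with unit conversion) = 49.61 m/s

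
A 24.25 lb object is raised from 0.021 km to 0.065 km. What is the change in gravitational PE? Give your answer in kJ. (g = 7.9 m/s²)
ΔPE = mg(h₂ − h₁) = 11 kg × 7.9 m/s² × (65 − 21) m = 3823 J = 3.823 kJ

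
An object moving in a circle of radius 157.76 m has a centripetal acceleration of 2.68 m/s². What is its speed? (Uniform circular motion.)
v = √(a_c × r) = √(2.68 × 157.76) = 20.56 m/s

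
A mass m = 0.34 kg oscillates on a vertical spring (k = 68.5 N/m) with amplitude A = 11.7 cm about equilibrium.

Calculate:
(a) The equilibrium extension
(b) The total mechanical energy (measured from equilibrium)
x_eq = mg/k = 0.34×9.81/68.5 = 0.04869 m = 4.869 cm
E = ½kA² = ½×68.5×(0.117)² = 0.4688 J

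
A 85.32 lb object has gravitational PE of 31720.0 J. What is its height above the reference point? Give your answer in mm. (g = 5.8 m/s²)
PE = mgh → h = PE/(mg) = 3.172e+04 J / (38.7 kg × 5.8 m/s²) = 141.3 m = 141300.0 mm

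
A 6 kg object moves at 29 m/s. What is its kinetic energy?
KE = ½mv² = ½×6×29² = 2523.0 J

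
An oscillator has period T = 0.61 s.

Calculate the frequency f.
f = 1/T = 1/0.61 = 1.639 Hz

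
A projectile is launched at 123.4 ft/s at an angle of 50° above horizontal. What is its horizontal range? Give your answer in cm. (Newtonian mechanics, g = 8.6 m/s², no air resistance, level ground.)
R = v₀² sin(2θ) / g (with unit conversion) = 16200.0 cm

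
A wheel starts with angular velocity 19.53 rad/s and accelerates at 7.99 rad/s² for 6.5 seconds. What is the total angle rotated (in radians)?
θ = ω₀t + ½αt² = 19.53×6.5 + ½×7.99×6.5² = 295.73 rad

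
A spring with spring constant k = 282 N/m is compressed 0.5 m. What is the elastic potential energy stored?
PE = ½kx² = ½×282×0.5² = 35.25 J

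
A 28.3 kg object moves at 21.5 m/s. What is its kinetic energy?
KE = ½mv² = ½×28.3×21.5² = 6540.838 J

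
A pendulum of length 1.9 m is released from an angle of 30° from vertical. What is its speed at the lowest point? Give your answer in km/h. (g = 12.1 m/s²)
h = L(1 − cosθ) = 1.9×(1 − cos30°) = 0.2546 m
v = √(2gh) = √(2×12.1×0.2546) = 2.482 m/s = 8.935 km/h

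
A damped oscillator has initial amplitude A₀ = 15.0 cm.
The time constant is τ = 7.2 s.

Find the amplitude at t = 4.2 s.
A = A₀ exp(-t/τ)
A = A₀ exp(−t/τ) = 15.0×exp(−4.2/7.2) = 8.371 cm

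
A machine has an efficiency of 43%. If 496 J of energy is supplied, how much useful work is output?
W_out = η × W_in = 0.43 × 496 = 213.28 J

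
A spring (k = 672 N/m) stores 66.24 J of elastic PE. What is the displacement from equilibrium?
PE = ½kx² → x = √(2PE/k) = √(2×66.24/672) = 0.444 m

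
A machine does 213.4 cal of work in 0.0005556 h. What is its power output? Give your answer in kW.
P = W/t = 892.9 J / 2 s = 446.4 W = 0.4464 kW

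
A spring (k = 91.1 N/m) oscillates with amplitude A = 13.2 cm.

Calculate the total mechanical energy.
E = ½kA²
E = ½kA² = ½×91.1×(0.132)² = 0.7937 J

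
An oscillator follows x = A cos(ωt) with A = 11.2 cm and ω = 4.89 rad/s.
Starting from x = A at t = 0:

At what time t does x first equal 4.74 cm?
cos(ωt) = x/A = 4.74/11.2 = 0.4232
ωt = arccos(0.4232) = 1.134 rad
t = 1.134/4.89 = 0.2319 s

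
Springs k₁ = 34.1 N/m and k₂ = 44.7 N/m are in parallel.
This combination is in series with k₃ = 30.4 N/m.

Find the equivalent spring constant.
k₁₂ = k₁ + k₂ = 78.8 N/m (parallel)
1/k_eq = 1/k₁₂ + 1/k₃ → k_eq = 21.94 N/m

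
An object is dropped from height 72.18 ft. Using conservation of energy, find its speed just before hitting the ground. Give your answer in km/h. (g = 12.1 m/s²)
mgh = ½mv² → v = √(2gh) = √(2×12.1×22) = 23.07 m/s = 83.07 km/h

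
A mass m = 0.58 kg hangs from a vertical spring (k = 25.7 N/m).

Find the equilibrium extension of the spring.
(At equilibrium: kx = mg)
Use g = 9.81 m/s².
x_eq = mg/k = 0.58×9.81/25.7 = 0.2214 m = 22.14 cm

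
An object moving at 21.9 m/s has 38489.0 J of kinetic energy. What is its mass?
KE = ½mv² → m = 2KE/v² = 2×38489.0/21.9² = 160.5 kg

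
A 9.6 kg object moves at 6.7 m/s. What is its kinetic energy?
KE = ½mv² = ½×9.6×6.7² = 215.472 J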